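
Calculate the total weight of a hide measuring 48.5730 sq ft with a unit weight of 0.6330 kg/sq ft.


Formula: Weight = area * weight_per_sqft
Substituting: Weight = 48.5730 * 0.6330
Result: 30.7467 kg


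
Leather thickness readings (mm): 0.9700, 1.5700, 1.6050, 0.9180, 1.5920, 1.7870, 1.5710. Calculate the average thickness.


Formula: Average = sum / n
Substituting: Average = 10.0130 / 7
Result: 1.4304 mm


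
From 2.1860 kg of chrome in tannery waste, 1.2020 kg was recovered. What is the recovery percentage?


Formula: Recovery = recovered / input * 100
Substituting: Recovery = 1.2020 / 2.1860 * 100
Result: 54.9863 %


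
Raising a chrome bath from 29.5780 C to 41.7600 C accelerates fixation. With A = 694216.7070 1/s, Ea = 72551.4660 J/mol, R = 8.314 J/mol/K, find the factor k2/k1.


T1 = 29.5780 + 273.15 = 302.7280 K; T2 = 41.7600 + 273.15 = 314.9100 K
k1 = A * exp(-Ea/(R*T1)) = 694216.7070 * exp(-72551.4660/(8.314*302.7280)) = 2.1016e-07 1/s
k2 = A * exp(-Ea/(R*T2)) = 694216.7070 * exp(-72551.4660/(8.314*314.9100)) = 6.4096e-07 1/s
k2/k1 = 6.4096e-07 / 2.1016e-07 = 3.0499


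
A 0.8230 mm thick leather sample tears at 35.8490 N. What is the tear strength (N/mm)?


Formula: Tear strength = force / thickness
Substituting: Tear strength = 35.8490 / 0.8230
Result: 43.5589 N/mm


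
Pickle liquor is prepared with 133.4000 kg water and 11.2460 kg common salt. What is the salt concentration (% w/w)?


Formula: Conc = salt / (water + salt) * 100
Substituting: Conc = 11.2460 / (133.4000 + 11.2460) * 100
Result: 7.7748 %


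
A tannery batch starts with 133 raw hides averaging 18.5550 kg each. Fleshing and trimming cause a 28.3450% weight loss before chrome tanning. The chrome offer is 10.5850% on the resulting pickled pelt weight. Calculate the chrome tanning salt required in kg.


Total_raw = N * avg_wt = 133 * 18.5550 = 2467.8150 kg
Substrate = Total_raw * (1 - loss/100) = 2467.8150 * (1 - 28.3450/100) = 1768.3128 kg
Chrome = Substrate * pct / 100 = 1768.3128 * 10.5850 / 100 = 187.1759 kg


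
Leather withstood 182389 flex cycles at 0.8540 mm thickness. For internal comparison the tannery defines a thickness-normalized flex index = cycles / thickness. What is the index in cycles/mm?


Formula: Index = cycles / thickness
Substituting: Index = 182389 / 0.8540
Result: 213570.2576 cycles/mm


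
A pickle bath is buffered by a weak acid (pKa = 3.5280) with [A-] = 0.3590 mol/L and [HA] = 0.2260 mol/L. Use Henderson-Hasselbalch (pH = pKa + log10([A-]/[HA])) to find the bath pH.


ratio = [A-] / [HA] = 0.3590 / 0.2260 = 1.5885
log10(ratio) = 0.2010
pH = pKa + log10(ratio) = 3.5280 + 0.2010 = 3.7290


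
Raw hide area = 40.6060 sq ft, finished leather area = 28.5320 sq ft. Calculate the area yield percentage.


Formula: Yield = finished / raw * 100
Substituting: Yield = 28.5320 / 40.6060 * 100
Result: 70.2655 %


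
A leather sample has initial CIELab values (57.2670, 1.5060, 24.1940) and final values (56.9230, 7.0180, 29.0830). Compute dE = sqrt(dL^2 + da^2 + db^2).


dL = -0.3440, da = 5.5120, db = 4.8890
dE = sqrt((-0.3440)^2 + 5.5120^2 + 4.8890^2) = 7.3758


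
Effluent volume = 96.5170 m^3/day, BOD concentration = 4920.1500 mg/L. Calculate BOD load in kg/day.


Formula: BOD_load = volume * conc / 1000
Substituting: BOD_load = 96.5170 * 4920.1500 / 1000
Result: 474.8781 kg/day


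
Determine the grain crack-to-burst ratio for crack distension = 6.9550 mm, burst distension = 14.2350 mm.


Formula: Ratio = crack / burst
Substituting: Ratio = 6.9550 / 14.2350
Result: 0.4886


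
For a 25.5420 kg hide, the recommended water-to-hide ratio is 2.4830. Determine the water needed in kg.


Formula: Water = hide_weight * ratio
Substituting: Water = 25.5420 * 2.4830
Result: 63.4208 kg


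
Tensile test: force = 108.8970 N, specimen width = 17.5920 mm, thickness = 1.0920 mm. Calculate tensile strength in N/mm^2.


Formula: TS = force / (width * thickness)
Substituting: TS = 108.8970 / (17.5920 * 1.0920)
Result: 5.6686 N/mm^2


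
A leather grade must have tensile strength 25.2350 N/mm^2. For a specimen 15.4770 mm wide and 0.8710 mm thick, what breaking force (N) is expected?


Formula: F = TS * w * t
Substituting: F = 25.2350 * 15.4770 * 0.8710
Result: 340.1796 N


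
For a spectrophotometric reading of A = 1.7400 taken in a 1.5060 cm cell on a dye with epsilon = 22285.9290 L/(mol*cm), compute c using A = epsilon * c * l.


Formula: c = A / (epsilon * l)
Substituting: c = 1.7400 / (22285.9290 * 1.5060)
Result: 5.1843e-05 mol/L


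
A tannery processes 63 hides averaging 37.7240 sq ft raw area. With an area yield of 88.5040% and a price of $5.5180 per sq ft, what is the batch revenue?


Raw_total = N * avg_area = 63 * 37.7240 = 2376.6120 sq ft
Finished = Raw_total * yield / 100 = 2376.6120 * 88.5040 / 100 = 2103.3967 sq ft
Value = Finished * price = 2103.3967 * 5.5180 = 11606.5429 $


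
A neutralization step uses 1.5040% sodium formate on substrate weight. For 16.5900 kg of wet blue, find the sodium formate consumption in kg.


Formula: Neutralizer = substrate * pct / 100
Substituting: Neutralizer = 16.5900 * 1.5040 / 100
Result: 0.2495 kg


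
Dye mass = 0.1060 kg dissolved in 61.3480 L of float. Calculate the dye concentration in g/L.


Formula: Conc = dye_mass(kg) / volume(L) * 1000
Substituting: Conc = 0.1060 / 61.3480 * 1000
Result: 1.7278 g/L


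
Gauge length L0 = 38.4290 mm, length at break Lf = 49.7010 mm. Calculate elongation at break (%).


Formula: Elongation = (Lf - L0) / L0 * 100
Substituting: Elongation = (49.7010 - 38.4290) / 38.4290 * 100
Result: 29.3320 %


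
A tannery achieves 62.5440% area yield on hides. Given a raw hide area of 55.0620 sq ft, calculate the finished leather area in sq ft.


Formula: finished = raw * yield / 100
Substituting: finished = 55.0620 * 62.5440 / 100
Result: 34.4380 sq ft


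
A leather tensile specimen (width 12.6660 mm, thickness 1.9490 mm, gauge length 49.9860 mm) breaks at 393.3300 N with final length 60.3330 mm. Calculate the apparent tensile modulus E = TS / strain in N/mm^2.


TS = F / (w * t) = 393.3300 / (12.6660 * 1.9490) = 15.9333 N/mm^2
strain = (Lf - L0) / L0 = (60.3330 - 49.9860) / 49.9860 = 0.2070
E = TS / strain = 15.9333 / 0.2070 = 76.9732 N/mm^2


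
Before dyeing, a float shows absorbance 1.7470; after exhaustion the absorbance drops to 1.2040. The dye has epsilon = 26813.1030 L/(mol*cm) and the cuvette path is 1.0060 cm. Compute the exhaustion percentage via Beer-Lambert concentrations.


c_initial = A_i / (epsilon * l) = 1.7470 / (26813.1030 * 1.0060) = 6.4766e-05 mol/L
c_final = A_f / (epsilon * l) = 1.2040 / (26813.1030 * 1.0060) = 4.4636e-05 mol/L
Exhaustion = (c_initial - c_final) / c_initial * 100 = (6.4766e-05 - 4.4636e-05) / 6.4766e-05 * 100 = 31.0819 %


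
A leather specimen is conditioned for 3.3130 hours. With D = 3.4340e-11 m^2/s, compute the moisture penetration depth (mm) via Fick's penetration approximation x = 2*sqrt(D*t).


t = 3.3130 hr * 3600 = 11926.8000 s
D * t = 3.4340e-11 * 11926.8000 = 4.0957e-07
x = 2 * sqrt(D*t) = 2 * sqrt(4.0957e-07) = 0.00127995 m = 1.2799 mm


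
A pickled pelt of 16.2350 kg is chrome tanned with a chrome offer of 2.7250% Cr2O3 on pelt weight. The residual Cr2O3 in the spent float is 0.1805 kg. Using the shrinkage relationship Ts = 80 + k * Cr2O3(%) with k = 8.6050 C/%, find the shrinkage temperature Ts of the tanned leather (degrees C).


Offered = pelt * offer_pct / 100 = 16.2350 * 2.7250 / 100 = 0.4424 kg
Uptake = offered - residual = 0.4424 - 0.1805 = 0.2619 kg
Cr2O3% on pelt = uptake / pelt * 100 = 0.2619 / 16.2350 * 100 = 1.6132 %
Ts = 80 + k * Cr2O3% = 80 + 8.6050 * 1.6132 = 93.8816 C


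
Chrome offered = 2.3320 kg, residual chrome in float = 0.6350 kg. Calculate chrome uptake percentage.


Formula: Uptake = (offered - residual) / offered * 100
Substituting: Uptake = (2.3320 - 0.6350) / 2.3320 * 100
Result: 72.7702 %


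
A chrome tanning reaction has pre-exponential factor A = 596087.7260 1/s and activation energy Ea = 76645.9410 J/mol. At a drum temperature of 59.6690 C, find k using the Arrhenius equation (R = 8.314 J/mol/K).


T_K = T_C + 273.15 = 59.6690 + 273.15 = 332.8190 K
exponent = -Ea / (R * T_K) = -76645.9410 / (8.314 * 332.8190) = -27.6994
k = A * exp(exponent) = 596087.7260 * exp(-27.6994) = 5.5667e-07 1/s


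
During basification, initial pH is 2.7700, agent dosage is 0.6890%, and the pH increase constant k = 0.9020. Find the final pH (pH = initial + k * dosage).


Formula: pH_final = pH_initial + k * base_pct
Substituting: pH_final = 2.7700 + 0.9020 * 0.6890
Result: 3.3915


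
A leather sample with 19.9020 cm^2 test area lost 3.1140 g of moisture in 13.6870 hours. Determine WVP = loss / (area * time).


Formula: WVP = loss / (area * time)
Substituting: WVP = 3.1140 / (19.9020 * 13.6870)
Result: 0.0114318 g/(cm^2*hr)


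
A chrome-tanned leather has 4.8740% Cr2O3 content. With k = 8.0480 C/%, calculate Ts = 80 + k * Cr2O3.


Formula: Ts = 80 + k * Cr2O3
Substituting: Ts = 80 + 8.0480 * 4.8740
Result: 119.2260 C


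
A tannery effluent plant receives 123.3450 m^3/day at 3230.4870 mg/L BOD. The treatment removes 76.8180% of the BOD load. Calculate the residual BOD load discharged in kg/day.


Load_in = volume * conc / 1000 = 123.3450 * 3230.4870 / 1000 = 398.4644 kg/day
Removed = Load_in * eff / 100 = 398.4644 * 76.8180 / 100 = 306.0924 kg/day
Load_out = Load_in - Removed = 398.4644 - 306.0924 = 92.3720 kg/day


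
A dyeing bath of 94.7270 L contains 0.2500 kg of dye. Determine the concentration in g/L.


Formula: Conc = dye_mass(kg) / volume(L) * 1000
Substituting: Conc = 0.2500 / 94.7270 * 1000
Result: 2.6392 g/L


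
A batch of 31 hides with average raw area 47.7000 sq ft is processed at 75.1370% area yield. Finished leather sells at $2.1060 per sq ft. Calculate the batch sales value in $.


Raw_total = N * avg_area = 31 * 47.7000 = 1478.7000 sq ft
Finished = Raw_total * yield / 100 = 1478.7000 * 75.1370 / 100 = 1111.0508 sq ft
Value = Finished * price = 1111.0508 * 2.1060 = 2339.8730 $


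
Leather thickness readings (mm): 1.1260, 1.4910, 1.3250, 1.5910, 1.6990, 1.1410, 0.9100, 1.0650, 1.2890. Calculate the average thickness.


Formula: Average = sum / n
Substituting: Average = 11.6370 / 9
Result: 1.2930 mm


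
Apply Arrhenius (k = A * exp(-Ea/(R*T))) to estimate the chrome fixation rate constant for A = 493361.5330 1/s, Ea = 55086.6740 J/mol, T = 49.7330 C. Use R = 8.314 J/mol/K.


T_K = T_C + 273.15 = 49.7330 + 273.15 = 322.8830 K
exponent = -Ea / (R * T_K) = -55086.6740 / (8.314 * 322.8830) = -20.5207
k = A * exp(exponent) = 493361.5330 * exp(-20.5207) = 6.0416e-04 1/s


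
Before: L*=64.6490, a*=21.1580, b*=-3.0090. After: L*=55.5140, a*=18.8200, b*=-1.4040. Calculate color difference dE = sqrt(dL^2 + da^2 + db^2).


dL = -9.1350, da = -2.3380, db = 1.6050
dE = sqrt((-9.1350)^2 + (-2.3380)^2 + 1.6050^2) = 9.5651


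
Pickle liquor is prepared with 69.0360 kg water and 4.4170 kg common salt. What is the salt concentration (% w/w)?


Formula: Conc = salt / (water + salt) * 100
Substituting: Conc = 4.4170 / (69.0360 + 4.4170) * 100
Result: 6.0134 %


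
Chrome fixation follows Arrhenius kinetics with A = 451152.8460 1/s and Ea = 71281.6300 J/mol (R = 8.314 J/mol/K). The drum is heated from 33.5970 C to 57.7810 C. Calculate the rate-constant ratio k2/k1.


T1 = 33.5970 + 273.15 = 306.7470 K; T2 = 57.7810 + 273.15 = 330.9310 K
k1 = A * exp(-Ea/(R*T1)) = 451152.8460 * exp(-71281.6300/(8.314*306.7470)) = 3.2782e-07 1/s
k2 = A * exp(-Ea/(R*T2)) = 451152.8460 * exp(-71281.6300/(8.314*330.9310)) = 2.5277e-06 1/s
k2/k1 = 2.5277e-06 / 3.2782e-07 = 7.7104


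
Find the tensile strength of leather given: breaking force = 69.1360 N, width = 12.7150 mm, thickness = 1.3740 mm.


Formula: TS = force / (width * thickness)
Substituting: TS = 69.1360 / (12.7150 * 1.3740)
Result: 3.9573 N/mm^2


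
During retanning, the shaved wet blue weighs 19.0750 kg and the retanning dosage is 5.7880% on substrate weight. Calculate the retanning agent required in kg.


Formula: Retan = substrate * pct / 100
Substituting: Retan = 19.0750 * 5.7880 / 100
Result: 1.1041 kg


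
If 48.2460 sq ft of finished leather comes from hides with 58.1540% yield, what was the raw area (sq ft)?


Formula: raw = finished * 100 / yield
Substituting: raw = 48.2460 * 100 / 58.1540
Result: 82.9625 sq ft


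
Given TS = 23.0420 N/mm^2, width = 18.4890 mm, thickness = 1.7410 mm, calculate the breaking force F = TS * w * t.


Formula: F = TS * w * t
Substituting: F = 23.0420 * 18.4890 * 1.7410
Result: 741.7070 N


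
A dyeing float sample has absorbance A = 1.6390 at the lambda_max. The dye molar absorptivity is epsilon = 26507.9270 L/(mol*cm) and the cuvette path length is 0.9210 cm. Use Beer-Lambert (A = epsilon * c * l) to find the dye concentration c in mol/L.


Formula: c = A / (epsilon * l)
Substituting: c = 1.6390 / (26507.9270 * 0.9210)
Result: 6.7134e-05 mol/L


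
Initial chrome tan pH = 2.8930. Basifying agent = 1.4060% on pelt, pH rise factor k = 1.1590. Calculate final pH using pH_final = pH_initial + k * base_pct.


Formula: pH_final = pH_initial + k * base_pct
Substituting: pH_final = 2.8930 + 1.1590 * 1.4060
Result: 4.5226


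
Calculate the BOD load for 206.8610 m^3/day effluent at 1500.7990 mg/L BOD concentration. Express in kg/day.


Formula: BOD_load = volume * conc / 1000
Substituting: BOD_load = 206.8610 * 1500.7990 / 1000
Result: 310.4568 kg/day


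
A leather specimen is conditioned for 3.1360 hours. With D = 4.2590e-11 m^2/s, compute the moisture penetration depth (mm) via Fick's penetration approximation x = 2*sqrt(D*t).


t = 3.1360 hr * 3600 = 11289.6000 s
D * t = 4.2590e-11 * 11289.6000 = 4.8082e-07
x = 2 * sqrt(D*t) = 2 * sqrt(4.8082e-07) = 0.00138683 m = 1.3868 mm


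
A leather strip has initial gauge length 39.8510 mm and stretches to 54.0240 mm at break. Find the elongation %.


Formula: Elongation = (Lf - L0) / L0 * 100
Substituting: Elongation = (54.0240 - 39.8510) / 39.8510 * 100
Result: 35.5650 %


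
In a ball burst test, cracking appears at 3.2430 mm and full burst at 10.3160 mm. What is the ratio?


Formula: Ratio = crack / burst
Substituting: Ratio = 3.2430 / 10.3160
Result: 0.3144


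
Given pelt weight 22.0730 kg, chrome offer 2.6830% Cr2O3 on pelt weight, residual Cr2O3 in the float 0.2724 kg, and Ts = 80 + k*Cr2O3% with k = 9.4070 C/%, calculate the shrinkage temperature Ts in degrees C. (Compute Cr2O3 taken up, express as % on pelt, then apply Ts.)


Offered = pelt * offer_pct / 100 = 22.0730 * 2.6830 / 100 = 0.5922 kg
Uptake = offered - residual = 0.5922 - 0.2724 = 0.3198 kg
Cr2O3% on pelt = uptake / pelt * 100 = 0.3198 / 22.0730 * 100 = 1.4489 %
Ts = 80 + k * Cr2O3% = 80 + 9.4070 * 1.4489 = 93.6299 C


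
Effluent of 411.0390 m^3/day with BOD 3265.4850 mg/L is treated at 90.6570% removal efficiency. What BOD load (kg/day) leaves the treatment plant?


Load_in = volume * conc / 1000 = 411.0390 * 3265.4850 / 1000 = 1342.2417 kg/day
Removed = Load_in * eff / 100 = 1342.2417 * 90.6570 / 100 = 1216.8360 kg/day
Load_out = Load_in - Removed = 1342.2417 - 1216.8360 = 125.4056 kg/day


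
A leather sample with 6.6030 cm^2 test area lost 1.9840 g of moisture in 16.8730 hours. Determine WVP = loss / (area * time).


Formula: WVP = loss / (area * time)
Substituting: WVP = 1.9840 / (6.6030 * 16.8730)
Result: 0.0178077 g/(cm^2*hr)


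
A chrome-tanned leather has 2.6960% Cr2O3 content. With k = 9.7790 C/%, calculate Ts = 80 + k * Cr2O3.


Formula: Ts = 80 + k * Cr2O3
Substituting: Ts = 80 + 9.7790 * 2.6960
Result: 106.3642 C


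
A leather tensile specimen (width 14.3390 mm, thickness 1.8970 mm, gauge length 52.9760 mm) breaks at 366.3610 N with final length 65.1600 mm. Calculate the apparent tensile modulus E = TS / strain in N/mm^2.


TS = F / (w * t) = 366.3610 / (14.3390 * 1.8970) = 13.4686 N/mm^2
strain = (Lf - L0) / L0 = (65.1600 - 52.9760) / 52.9760 = 0.2300
E = TS / strain = 13.4686 / 0.2300 = 58.5615 N/mm^2


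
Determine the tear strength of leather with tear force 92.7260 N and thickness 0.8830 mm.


Formula: Tear strength = force / thickness
Substituting: Tear strength = 92.7260 / 0.8830
Result: 105.0125 N/mm


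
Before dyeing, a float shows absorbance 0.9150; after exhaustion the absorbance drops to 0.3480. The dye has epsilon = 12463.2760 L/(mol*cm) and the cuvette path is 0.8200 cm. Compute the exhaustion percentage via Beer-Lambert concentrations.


c_initial = A_i / (epsilon * l) = 0.9150 / (12463.2760 * 0.8200) = 8.9531e-05 mol/L
c_final = A_f / (epsilon * l) = 0.3480 / (12463.2760 * 0.8200) = 3.4051e-05 mol/L
Exhaustion = (c_initial - c_final) / c_initial * 100 = (8.9531e-05 - 3.4051e-05) / 8.9531e-05 * 100 = 61.9672 %


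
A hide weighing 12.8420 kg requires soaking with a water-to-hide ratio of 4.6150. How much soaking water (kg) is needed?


Formula: Water = hide_weight * ratio
Substituting: Water = 12.8420 * 4.6150
Result: 59.2658 kg


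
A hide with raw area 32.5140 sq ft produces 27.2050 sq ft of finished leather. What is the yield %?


Formula: Yield = finished / raw * 100
Substituting: Yield = 27.2050 / 32.5140 * 100
Result: 83.6716 %


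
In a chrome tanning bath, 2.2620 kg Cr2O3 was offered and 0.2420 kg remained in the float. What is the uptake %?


Formula: Uptake = (offered - residual) / offered * 100
Substituting: Uptake = (2.2620 - 0.2420) / 2.2620 * 100
Result: 89.3015 %


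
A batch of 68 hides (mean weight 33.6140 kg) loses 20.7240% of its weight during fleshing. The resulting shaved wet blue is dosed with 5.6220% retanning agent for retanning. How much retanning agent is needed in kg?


Total_raw = N * avg_wt = 68 * 33.6140 = 2285.7520 kg
Substrate = Total_raw * (1 - loss/100) = 2285.7520 * (1 - 20.7240/100) = 1812.0528 kg
Retan = Substrate * pct / 100 = 1812.0528 * 5.6220 / 100 = 101.8736 kg


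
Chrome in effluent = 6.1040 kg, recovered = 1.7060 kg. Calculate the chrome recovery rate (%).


Formula: Recovery = recovered / input * 100
Substituting: Recovery = 1.7060 / 6.1040 * 100
Result: 27.9489 %


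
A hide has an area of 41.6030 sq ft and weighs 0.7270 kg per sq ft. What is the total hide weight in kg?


Formula: Weight = area * weight_per_sqft
Substituting: Weight = 41.6030 * 0.7270
Result: 30.2454 kg


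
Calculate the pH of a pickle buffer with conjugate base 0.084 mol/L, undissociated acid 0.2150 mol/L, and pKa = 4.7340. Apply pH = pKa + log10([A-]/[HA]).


ratio = [A-] / [HA] = 0.084 / 0.2150 = 0.3907
log10(ratio) = -0.4082
pH = pKa + log10(ratio) = 4.7340 - 0.4082 = 4.3258


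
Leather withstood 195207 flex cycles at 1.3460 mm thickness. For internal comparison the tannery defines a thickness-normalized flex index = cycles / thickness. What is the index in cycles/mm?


Formula: Index = cycles / thickness
Substituting: Index = 195207 / 1.3460
Result: 145027.4889 cycles/mm


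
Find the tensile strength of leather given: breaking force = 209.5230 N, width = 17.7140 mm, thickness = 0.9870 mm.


Formula: TS = force / (width * thickness)
Substituting: TS = 209.5230 / (17.7140 * 0.9870)
Result: 11.9839 N/mm^2


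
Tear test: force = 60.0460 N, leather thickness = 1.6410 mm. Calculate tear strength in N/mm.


Formula: Tear strength = force / thickness
Substituting: Tear strength = 60.0460 / 1.6410
Result: 36.5911 N/mm


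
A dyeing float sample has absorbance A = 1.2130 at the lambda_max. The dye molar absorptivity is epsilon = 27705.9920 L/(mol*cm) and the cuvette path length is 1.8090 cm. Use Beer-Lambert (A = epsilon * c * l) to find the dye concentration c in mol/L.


Formula: c = A / (epsilon * l)
Substituting: c = 1.2130 / (27705.9920 * 1.8090)
Result: 2.4202e-05 mol/L


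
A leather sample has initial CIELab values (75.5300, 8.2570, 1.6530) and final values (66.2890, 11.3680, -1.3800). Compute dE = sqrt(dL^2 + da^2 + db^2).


dL = -9.2410, da = 3.1110, db = -3.0330
dE = sqrt((-9.2410)^2 + 3.1110^2 + (-3.0330)^2) = 10.2114


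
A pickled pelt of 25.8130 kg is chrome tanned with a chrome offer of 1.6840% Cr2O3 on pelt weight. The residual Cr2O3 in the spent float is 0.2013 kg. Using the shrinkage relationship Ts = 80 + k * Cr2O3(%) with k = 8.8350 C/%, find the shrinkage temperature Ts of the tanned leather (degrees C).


Offered = pelt * offer_pct / 100 = 25.8130 * 1.6840 / 100 = 0.4347 kg
Uptake = offered - residual = 0.4347 - 0.2013 = 0.2334 kg
Cr2O3% on pelt = uptake / pelt * 100 = 0.2334 / 25.8130 * 100 = 0.9042 %
Ts = 80 + k * Cr2O3% = 80 + 8.8350 * 0.9042 = 87.9883 C


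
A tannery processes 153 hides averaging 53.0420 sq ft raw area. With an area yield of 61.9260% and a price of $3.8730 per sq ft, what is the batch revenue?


Raw_total = N * avg_area = 153 * 53.0420 = 8115.4260 sq ft
Finished = Raw_total * yield / 100 = 8115.4260 * 61.9260 / 100 = 5025.5587 sq ft
Value = Finished * price = 5025.5587 * 3.8730 = 19463.9889 $


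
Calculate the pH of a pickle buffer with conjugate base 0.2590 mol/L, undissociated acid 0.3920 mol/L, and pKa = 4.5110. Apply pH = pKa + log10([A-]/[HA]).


ratio = [A-] / [HA] = 0.2590 / 0.3920 = 0.6607
log10(ratio) = -0.1800
pH = pKa + log10(ratio) = 4.5110 - 0.1800 = 4.3310


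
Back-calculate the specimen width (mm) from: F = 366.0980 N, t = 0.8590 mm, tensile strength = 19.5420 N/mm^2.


Formula: w = F / (TS * t)
Substituting: w = 366.0980 / (19.5420 * 0.8590)
Result: 21.8090 mm


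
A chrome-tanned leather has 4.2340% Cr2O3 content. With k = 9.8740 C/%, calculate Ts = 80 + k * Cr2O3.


Formula: Ts = 80 + k * Cr2O3
Substituting: Ts = 80 + 9.8740 * 4.2340
Result: 121.8065 C


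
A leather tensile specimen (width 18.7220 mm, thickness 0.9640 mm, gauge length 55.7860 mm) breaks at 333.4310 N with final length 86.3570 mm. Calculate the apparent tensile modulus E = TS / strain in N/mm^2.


TS = F / (w * t) = 333.4310 / (18.7220 * 0.9640) = 18.4747 N/mm^2
strain = (Lf - L0) / L0 = (86.3570 - 55.7860) / 55.7860 = 0.5480
E = TS / strain = 18.4747 / 0.5480 = 33.7126 N/mm^2


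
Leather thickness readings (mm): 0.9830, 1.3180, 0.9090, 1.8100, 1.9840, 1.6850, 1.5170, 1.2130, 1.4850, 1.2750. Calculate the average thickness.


Formula: Average = sum / n
Substituting: Average = 14.1790 / 10
Result: 1.4179 mm


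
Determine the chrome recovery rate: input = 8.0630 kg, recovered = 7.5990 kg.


Formula: Recovery = recovered / input * 100
Substituting: Recovery = 7.5990 / 8.0630 * 100
Result: 94.2453 %


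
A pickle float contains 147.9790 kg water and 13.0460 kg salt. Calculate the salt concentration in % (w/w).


Formula: Conc = salt / (water + salt) * 100
Substituting: Conc = 13.0460 / (147.9790 + 13.0460) * 100
Result: 8.1018 %


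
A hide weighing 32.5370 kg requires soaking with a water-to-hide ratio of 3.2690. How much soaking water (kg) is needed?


Formula: Water = hide_weight * ratio
Substituting: Water = 32.5370 * 3.2690
Result: 106.3635 kg


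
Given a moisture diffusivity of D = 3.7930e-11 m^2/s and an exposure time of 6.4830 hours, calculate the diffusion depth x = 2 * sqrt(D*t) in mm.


t = 6.4830 hr * 3600 = 23338.8000 s
D * t = 3.7930e-11 * 23338.8000 = 8.8524e-07
x = 2 * sqrt(D*t) = 2 * sqrt(8.8524e-07) = 0.00188174 m = 1.8817 mm


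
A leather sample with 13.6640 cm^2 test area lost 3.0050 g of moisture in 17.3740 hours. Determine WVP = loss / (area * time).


Formula: WVP = loss / (area * time)
Substituting: WVP = 3.0050 / (13.6640 * 17.3740)
Result: 0.012658 g/(cm^2*hr)


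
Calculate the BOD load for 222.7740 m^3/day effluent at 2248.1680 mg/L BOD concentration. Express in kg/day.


Formula: BOD_load = volume * conc / 1000
Substituting: BOD_load = 222.7740 * 2248.1680 / 1000
Result: 500.8334 kg/day


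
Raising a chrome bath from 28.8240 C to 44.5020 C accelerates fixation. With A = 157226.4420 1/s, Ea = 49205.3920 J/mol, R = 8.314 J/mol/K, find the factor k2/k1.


T1 = 28.8240 + 273.15 = 301.9740 K; T2 = 44.5020 + 273.15 = 317.6520 K
k1 = A * exp(-Ea/(R*T1)) = 157226.4420 * exp(-49205.3920/(8.314*301.9740)) = 4.8395e-04 1/s
k2 = A * exp(-Ea/(R*T2)) = 157226.4420 * exp(-49205.3920/(8.314*317.6520)) = 0.00127323 1/s
k2/k1 = 0.00127323 / 4.8395e-04 = 2.6309


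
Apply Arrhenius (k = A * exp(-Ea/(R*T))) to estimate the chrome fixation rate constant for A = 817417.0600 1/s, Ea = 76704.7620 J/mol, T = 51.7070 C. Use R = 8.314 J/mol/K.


T_K = T_C + 273.15 = 51.7070 + 273.15 = 324.8570 K
exponent = -Ea / (R * T_K) = -76704.7620 / (8.314 * 324.8570) = -28.4001
k = A * exp(exponent) = 817417.0600 * exp(-28.4001) = 3.7882e-07 1/s


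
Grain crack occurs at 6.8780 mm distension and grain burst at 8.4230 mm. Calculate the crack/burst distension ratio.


Formula: Ratio = crack / burst
Substituting: Ratio = 6.8780 / 8.4230
Result: 0.8166


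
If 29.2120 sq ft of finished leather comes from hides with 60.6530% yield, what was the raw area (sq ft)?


Formula: raw = finished * 100 / yield
Substituting: raw = 29.2120 * 100 / 60.6530
Result: 48.1625 sq ft


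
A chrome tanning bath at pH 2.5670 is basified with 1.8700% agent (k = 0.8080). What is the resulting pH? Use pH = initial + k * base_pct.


Formula: pH_final = pH_initial + k * base_pct
Substituting: pH_final = 2.5670 + 0.8080 * 1.8700
Result: 4.0780


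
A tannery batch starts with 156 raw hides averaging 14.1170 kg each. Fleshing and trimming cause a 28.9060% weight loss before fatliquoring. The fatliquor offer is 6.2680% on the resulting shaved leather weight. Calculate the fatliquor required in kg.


Total_raw = N * avg_wt = 156 * 14.1170 = 2202.2520 kg
Substrate = Total_raw * (1 - loss/100) = 2202.2520 * (1 - 28.9060/100) = 1565.6690 kg
Fat = Substrate * pct / 100 = 1565.6690 * 6.2680 / 100 = 98.1361 kg


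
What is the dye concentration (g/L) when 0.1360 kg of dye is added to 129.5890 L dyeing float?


Formula: Conc = dye_mass(kg) / volume(L) * 1000
Substituting: Conc = 0.1360 / 129.5890 * 1000
Result: 1.0495 g/L


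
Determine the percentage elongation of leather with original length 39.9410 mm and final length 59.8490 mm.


Formula: Elongation = (Lf - L0) / L0 * 100
Substituting: Elongation = (59.8490 - 39.9410) / 39.9410 * 100
Result: 49.8435 %


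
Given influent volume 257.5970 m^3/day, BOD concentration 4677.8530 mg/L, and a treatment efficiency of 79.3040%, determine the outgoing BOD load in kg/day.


Load_in = volume * conc / 1000 = 257.5970 * 4677.8530 / 1000 = 1205.0009 kg/day
Removed = Load_in * eff / 100 = 1205.0009 * 79.3040 / 100 = 955.6139 kg/day
Load_out = Load_in - Removed = 1205.0009 - 955.6139 = 249.3870 kg/day


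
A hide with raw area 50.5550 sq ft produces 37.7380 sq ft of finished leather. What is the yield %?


Formula: Yield = finished / raw * 100
Substituting: Yield = 37.7380 / 50.5550 * 100
Result: 74.6474 %


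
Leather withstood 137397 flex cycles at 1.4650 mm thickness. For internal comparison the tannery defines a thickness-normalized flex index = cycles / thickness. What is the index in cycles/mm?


Formula: Index = cycles / thickness
Substituting: Index = 137397 / 1.4650
Result: 93786.3481 cycles/mm


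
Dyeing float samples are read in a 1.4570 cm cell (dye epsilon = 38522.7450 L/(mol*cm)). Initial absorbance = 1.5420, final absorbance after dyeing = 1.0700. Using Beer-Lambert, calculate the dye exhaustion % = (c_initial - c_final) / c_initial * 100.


c_initial = A_i / (epsilon * l) = 1.5420 / (38522.7450 * 1.4570) = 2.7473e-05 mol/L
c_final = A_f / (epsilon * l) = 1.0700 / (38522.7450 * 1.4570) = 1.9064e-05 mol/L
Exhaustion = (c_initial - c_final) / c_initial * 100 = (2.7473e-05 - 1.9064e-05) / 2.7473e-05 * 100 = 30.6096 %


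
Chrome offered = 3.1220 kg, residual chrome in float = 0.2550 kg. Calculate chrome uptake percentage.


Formula: Uptake = (offered - residual) / offered * 100
Substituting: Uptake = (3.1220 - 0.2550) / 3.1220 * 100
Result: 91.8322 %


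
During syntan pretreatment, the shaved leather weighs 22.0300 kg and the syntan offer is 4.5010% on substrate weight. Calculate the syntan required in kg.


Formula: Syntan = substrate * pct / 100
Substituting: Syntan = 22.0300 * 4.5010 / 100
Result: 0.9916 kg


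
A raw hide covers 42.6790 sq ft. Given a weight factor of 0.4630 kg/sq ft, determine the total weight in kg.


Formula: Weight = area * weight_per_sqft
Substituting: Weight = 42.6790 * 0.4630
Result: 19.7604 kg


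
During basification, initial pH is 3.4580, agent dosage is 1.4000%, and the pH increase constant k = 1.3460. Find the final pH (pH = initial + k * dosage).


Formula: pH_final = pH_initial + k * base_pct
Substituting: pH_final = 3.4580 + 1.3460 * 1.4000
Result: 5.3424


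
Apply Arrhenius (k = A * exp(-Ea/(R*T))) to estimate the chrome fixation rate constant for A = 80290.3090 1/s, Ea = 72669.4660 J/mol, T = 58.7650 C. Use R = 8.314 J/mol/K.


T_K = T_C + 273.15 = 58.7650 + 273.15 = 331.9150 K
exponent = -Ea / (R * T_K) = -72669.4660 / (8.314 * 331.9150) = -26.3339
k = A * exp(exponent) = 80290.3090 * exp(-26.3339) = 2.9376e-07 1/s


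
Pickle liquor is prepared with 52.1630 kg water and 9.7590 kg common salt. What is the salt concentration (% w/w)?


Formula: Conc = salt / (water + salt) * 100
Substituting: Conc = 9.7590 / (52.1630 + 9.7590) * 100
Result: 15.7601 %


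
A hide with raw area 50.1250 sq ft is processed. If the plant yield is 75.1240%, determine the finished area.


Formula: finished = raw * yield / 100
Substituting: finished = 50.1250 * 75.1240 / 100
Result: 37.6559 sq ft


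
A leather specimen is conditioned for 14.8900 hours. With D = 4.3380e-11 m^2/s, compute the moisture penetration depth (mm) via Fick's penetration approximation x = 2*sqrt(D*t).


t = 14.8900 hr * 3600 = 53604.0000 s
D * t = 4.3380e-11 * 53604.0000 = 2.3253e-06
x = 2 * sqrt(D*t) = 2 * sqrt(2.3253e-06) = 0.00304981 m = 3.0498 mm


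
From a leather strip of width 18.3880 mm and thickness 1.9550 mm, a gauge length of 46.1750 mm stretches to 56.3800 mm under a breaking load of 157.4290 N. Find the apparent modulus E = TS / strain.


TS = F / (w * t) = 157.4290 / (18.3880 * 1.9550) = 4.3793 N/mm^2
strain = (Lf - L0) / L0 = (56.3800 - 46.1750) / 46.1750 = 0.2210
E = TS / strain = 4.3793 / 0.2210 = 19.8152 N/mm^2


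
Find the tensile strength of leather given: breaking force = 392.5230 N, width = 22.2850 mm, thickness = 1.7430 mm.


Formula: TS = force / (width * thickness)
Substituting: TS = 392.5230 / (22.2850 * 1.7430)
Result: 10.1054 N/mm^2


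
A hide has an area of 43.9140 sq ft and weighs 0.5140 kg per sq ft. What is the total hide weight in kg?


Formula: Weight = area * weight_per_sqft
Substituting: Weight = 43.9140 * 0.5140
Result: 22.5718 kg


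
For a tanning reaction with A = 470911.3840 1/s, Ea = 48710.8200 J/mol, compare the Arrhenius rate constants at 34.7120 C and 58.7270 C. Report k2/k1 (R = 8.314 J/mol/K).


T1 = 34.7120 + 273.15 = 307.8620 K; T2 = 58.7270 + 273.15 = 331.8770 K
k1 = A * exp(-Ea/(R*T1)) = 470911.3840 * exp(-48710.8200/(8.314*307.8620)) = 0.00255814 1/s
k2 = A * exp(-Ea/(R*T2)) = 470911.3840 * exp(-48710.8200/(8.314*331.8770)) = 0.0101389 1/s
k2/k1 = 0.0101389 / 0.00255814 = 3.9634


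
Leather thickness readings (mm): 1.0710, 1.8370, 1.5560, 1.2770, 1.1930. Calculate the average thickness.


Formula: Average = sum / n
Substituting: Average = 6.9340 / 5
Result: 1.3868 mm


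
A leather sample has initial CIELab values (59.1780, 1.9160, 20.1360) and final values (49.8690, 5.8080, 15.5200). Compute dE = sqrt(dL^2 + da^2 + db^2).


dL = -9.3090, da = 3.8920, db = -4.6160
dE = sqrt((-9.3090)^2 + 3.8920^2 + (-4.6160)^2) = 11.0956


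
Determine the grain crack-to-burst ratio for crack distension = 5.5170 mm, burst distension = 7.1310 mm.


Formula: Ratio = crack / burst
Substituting: Ratio = 5.5170 / 7.1310
Result: 0.7737


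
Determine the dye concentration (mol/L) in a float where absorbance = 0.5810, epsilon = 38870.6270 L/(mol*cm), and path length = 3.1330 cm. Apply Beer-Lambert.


Formula: c = A / (epsilon * l)
Substituting: c = 0.5810 / (38870.6270 * 3.1330)
Result: 4.7708e-06 mol/L


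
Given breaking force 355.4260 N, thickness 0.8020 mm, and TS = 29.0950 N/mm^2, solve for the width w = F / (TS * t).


Formula: w = F / (TS * t)
Substituting: w = 355.4260 / (29.0950 * 0.8020)
Result: 15.2320 mm


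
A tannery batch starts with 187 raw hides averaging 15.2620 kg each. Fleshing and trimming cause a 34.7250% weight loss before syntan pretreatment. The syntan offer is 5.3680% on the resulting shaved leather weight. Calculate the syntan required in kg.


Total_raw = N * avg_wt = 187 * 15.2620 = 2853.9940 kg
Substrate = Total_raw * (1 - loss/100) = 2853.9940 * (1 - 34.7250/100) = 1862.9446 kg
Syntan = Substrate * pct / 100 = 1862.9446 * 5.3680 / 100 = 100.0029 kg


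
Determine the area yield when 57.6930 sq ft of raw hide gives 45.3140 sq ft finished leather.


Formula: Yield = finished / raw * 100
Substituting: Yield = 45.3140 / 57.6930 * 100
Result: 78.5433 %


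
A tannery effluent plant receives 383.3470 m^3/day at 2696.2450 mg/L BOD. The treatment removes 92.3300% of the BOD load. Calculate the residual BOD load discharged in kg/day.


Load_in = volume * conc / 1000 = 383.3470 * 2696.2450 / 1000 = 1033.5974 kg/day
Removed = Load_in * eff / 100 = 1033.5974 * 92.3300 / 100 = 954.3205 kg/day
Load_out = Load_in - Removed = 1033.5974 - 954.3205 = 79.2769 kg/day


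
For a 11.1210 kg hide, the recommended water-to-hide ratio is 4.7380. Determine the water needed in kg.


Formula: Water = hide_weight * ratio
Substituting: Water = 11.1210 * 4.7380
Result: 52.6913 kg


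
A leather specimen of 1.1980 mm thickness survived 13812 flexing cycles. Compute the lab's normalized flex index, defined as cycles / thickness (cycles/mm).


Formula: Index = cycles / thickness
Substituting: Index = 13812 / 1.1980
Result: 11529.2154 cycles/mm


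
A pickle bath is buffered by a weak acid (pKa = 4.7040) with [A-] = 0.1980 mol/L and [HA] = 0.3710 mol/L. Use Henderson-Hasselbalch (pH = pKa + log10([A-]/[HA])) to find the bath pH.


ratio = [A-] / [HA] = 0.1980 / 0.3710 = 0.5337
log10(ratio) = -0.2727
pH = pKa + log10(ratio) = 4.7040 - 0.2727 = 4.4313


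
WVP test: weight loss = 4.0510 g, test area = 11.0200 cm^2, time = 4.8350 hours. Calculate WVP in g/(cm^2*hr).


Formula: WVP = loss / (area * time)
Substituting: WVP = 4.0510 / (11.0200 * 4.8350)
Result: 0.0760299 g/(cm^2*hr)


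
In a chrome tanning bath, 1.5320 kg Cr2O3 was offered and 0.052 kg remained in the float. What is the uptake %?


Formula: Uptake = (offered - residual) / offered * 100
Substituting: Uptake = (1.5320 - 0.052) / 1.5320 * 100
Result: 96.6057 %


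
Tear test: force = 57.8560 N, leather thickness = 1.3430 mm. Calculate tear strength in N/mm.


Formula: Tear strength = force / thickness
Substituting: Tear strength = 57.8560 / 1.3430
Result: 43.0797 N/mm


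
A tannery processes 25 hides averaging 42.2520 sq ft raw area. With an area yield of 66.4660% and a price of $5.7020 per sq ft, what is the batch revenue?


Raw_total = N * avg_area = 25 * 42.2520 = 1056.3000 sq ft
Finished = Raw_total * yield / 100 = 1056.3000 * 66.4660 / 100 = 702.0804 sq ft
Value = Finished * price = 702.0804 * 5.7020 = 4003.2622 $


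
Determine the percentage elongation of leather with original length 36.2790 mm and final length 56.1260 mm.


Formula: Elongation = (Lf - L0) / L0 * 100
Substituting: Elongation = (56.1260 - 36.2790) / 36.2790 * 100
Result: 54.7066 %


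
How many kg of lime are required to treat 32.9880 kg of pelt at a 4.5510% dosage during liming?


Formula: Lime = substrate * pct / 100
Substituting: Lime = 32.9880 * 4.5510 / 100
Result: 1.5013 kg


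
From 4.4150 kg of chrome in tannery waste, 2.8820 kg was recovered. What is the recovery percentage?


Formula: Recovery = recovered / input * 100
Substituting: Recovery = 2.8820 / 4.4150 * 100
Result: 65.2775 %


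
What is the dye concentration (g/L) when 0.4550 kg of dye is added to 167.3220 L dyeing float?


Formula: Conc = dye_mass(kg) / volume(L) * 1000
Substituting: Conc = 0.4550 / 167.3220 * 1000
Result: 2.7193 g/L


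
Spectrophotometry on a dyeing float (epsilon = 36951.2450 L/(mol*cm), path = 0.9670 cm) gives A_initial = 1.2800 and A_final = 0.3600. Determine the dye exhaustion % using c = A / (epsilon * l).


c_initial = A_i / (epsilon * l) = 1.2800 / (36951.2450 * 0.9670) = 3.5822e-05 mol/L
c_final = A_f / (epsilon * l) = 0.3600 / (36951.2450 * 0.9670) = 1.0075e-05 mol/L
Exhaustion = (c_initial - c_final) / c_initial * 100 = (3.5822e-05 - 1.0075e-05) / 3.5822e-05 * 100 = 71.8750 %


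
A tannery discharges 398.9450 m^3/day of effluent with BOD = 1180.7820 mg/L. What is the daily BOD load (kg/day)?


Formula: BOD_load = volume * conc / 1000
Substituting: BOD_load = 398.9450 * 1180.7820 / 1000
Result: 471.0671 kg/day


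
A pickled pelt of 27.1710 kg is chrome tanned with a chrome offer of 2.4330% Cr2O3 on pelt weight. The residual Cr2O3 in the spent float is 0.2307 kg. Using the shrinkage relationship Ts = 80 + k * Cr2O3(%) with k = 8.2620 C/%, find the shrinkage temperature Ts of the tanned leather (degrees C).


Offered = pelt * offer_pct / 100 = 27.1710 * 2.4330 / 100 = 0.6611 kg
Uptake = offered - residual = 0.6611 - 0.2307 = 0.4304 kg
Cr2O3% on pelt = uptake / pelt * 100 = 0.4304 / 27.1710 * 100 = 1.5839 %
Ts = 80 + k * Cr2O3% = 80 + 8.2620 * 1.5839 = 93.0865 C


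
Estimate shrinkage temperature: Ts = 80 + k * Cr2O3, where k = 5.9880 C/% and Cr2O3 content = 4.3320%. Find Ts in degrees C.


Formula: Ts = 80 + k * Cr2O3
Substituting: Ts = 80 + 5.9880 * 4.3320
Result: 105.9400 C


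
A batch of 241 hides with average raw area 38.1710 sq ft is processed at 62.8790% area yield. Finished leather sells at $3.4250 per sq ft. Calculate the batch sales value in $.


Raw_total = N * avg_area = 241 * 38.1710 = 9199.2110 sq ft
Finished = Raw_total * yield / 100 = 9199.2110 * 62.8790 / 100 = 5784.3719 sq ft
Value = Finished * price = 5784.3719 * 3.4250 = 19811.4737 $


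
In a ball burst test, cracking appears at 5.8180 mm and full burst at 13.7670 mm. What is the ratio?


Formula: Ratio = crack / burst
Substituting: Ratio = 5.8180 / 13.7670
Result: 0.4226


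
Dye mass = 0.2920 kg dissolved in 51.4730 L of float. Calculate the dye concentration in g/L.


Formula: Conc = dye_mass(kg) / volume(L) * 1000
Substituting: Conc = 0.2920 / 51.4730 * 1000
Result: 5.6729 g/L


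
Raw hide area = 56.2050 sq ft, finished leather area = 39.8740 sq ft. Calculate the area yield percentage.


Formula: Yield = finished / raw * 100
Substituting: Yield = 39.8740 / 56.2050 * 100
Result: 70.9439 %


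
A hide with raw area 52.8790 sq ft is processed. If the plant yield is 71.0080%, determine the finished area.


Formula: finished = raw * yield / 100
Substituting: finished = 52.8790 * 71.0080 / 100
Result: 37.5483 sq ft


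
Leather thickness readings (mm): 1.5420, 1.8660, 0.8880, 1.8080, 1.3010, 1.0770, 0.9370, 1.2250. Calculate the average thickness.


Formula: Average = sum / n
Substituting: Average = 10.6440 / 8
Result: 1.3305 mm


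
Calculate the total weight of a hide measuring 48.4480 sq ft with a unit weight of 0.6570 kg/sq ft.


Formula: Weight = area * weight_per_sqft
Substituting: Weight = 48.4480 * 0.6570
Result: 31.8303 kg


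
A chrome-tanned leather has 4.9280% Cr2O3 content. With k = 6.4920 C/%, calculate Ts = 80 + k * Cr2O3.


Formula: Ts = 80 + k * Cr2O3
Substituting: Ts = 80 + 6.4920 * 4.9280
Result: 111.9926 C


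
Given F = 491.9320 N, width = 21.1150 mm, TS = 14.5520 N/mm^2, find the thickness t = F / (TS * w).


Formula: t = F / (TS * w)
Substituting: t = 491.9320 / (14.5520 * 21.1150)
Result: 1.6010 mm
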